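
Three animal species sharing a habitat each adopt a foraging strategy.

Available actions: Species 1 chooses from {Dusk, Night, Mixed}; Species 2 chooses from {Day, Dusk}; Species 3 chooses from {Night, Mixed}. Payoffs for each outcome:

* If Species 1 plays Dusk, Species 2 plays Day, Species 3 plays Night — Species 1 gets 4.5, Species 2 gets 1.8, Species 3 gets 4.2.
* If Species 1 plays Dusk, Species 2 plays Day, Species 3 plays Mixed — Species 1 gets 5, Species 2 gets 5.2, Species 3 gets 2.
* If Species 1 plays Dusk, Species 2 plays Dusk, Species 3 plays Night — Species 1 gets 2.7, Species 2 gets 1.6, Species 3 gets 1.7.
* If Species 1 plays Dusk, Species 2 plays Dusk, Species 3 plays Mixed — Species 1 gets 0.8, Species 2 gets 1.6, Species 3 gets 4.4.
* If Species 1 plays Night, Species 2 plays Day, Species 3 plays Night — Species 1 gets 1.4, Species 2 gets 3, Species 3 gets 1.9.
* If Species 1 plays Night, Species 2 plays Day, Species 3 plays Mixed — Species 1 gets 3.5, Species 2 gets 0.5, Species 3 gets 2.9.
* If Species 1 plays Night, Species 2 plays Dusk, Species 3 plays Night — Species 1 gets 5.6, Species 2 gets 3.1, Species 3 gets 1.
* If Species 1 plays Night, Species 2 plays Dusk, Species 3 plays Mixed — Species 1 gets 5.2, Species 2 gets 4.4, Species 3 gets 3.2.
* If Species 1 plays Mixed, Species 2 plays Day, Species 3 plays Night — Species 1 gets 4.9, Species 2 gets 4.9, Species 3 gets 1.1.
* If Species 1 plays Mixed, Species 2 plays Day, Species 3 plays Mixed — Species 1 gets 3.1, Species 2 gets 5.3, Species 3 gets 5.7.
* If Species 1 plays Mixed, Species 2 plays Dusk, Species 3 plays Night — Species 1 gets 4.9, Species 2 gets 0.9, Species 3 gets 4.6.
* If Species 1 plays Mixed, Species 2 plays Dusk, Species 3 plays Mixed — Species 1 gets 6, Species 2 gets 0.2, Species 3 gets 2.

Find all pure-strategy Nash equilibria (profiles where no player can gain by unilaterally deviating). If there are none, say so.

There is no pure-strategy Nash equilibrium.

(Dusk, Day, Night): Species 1 can switch to Mixed (4.5 → 4.9). Not NE.
(Dusk, Day, Mixed): Species 3 can switch to Night (2 → 4.2). Not NE.
(Dusk, Dusk, Night): Species 1 can switch to Night (2.7 → 5.6). Not NE.
(Dusk, Dusk, Mixed): Species 1 can switch to Night (0.8 → 5.2). Not NE.
(Night, Day, Night): Species 1 can switch to Dusk (1.4 → 4.5). Not NE.
(Night, Day, Mixed): Species 1 can switch to Dusk (3.5 → 5). Not NE.
(Night, Dusk, Night): Species 3 can switch to Mixed (1 → 3.2). Not NE.
(Night, Dusk, Mixed): Species 1 can switch to Mixed (5.2 → 6). Not NE.
(Mixed, Day, Night): Species 3 can switch to Mixed (1.1 → 5.7). Not NE.
(Mixed, Day, Mixed): Species 1 can switch to Dusk (3.1 → 5). Not NE.
(The remaining 2 profiles each have a profitable deviation by the same check.)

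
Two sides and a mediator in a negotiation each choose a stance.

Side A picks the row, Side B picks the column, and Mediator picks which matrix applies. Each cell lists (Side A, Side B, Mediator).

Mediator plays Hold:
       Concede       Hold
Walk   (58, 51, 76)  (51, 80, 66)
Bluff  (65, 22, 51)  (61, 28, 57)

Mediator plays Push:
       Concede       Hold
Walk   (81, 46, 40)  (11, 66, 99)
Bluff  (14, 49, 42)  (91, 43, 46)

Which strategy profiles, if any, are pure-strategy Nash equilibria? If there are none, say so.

Pure NE: (Bluff, Hold, Hold)

Side A against (Concede, Hold): payoffs 58, 65 → best response Bluff.
Side A against (Concede, Push): payoffs 81, 14 → best response Walk.
Side A against (Hold, Hold): payoffs 51, 61 → best response Bluff.
Side A against (Hold, Push): payoffs 11, 91 → best response Bluff.
Side B against (Walk, Hold): payoffs 51, 80 → best response Hold.
Side B against (Walk, Push): payoffs 46, 66 → best response Hold.
Side B against (Bluff, Hold): payoffs 22, 28 → best response Hold.
Side B against (Bluff, Push): payoffs 49, 43 → best response Concede.
Mediator against (Walk, Concede): payoffs 76, 40 → best response Hold.
Mediator against (Walk, Hold): payoffs 66, 99 → best response Push.
Mediator against (Bluff, Concede): payoffs 51, 42 → best response Hold.
Mediator against (Bluff, Hold): payoffs 57, 46 → best response Hold.
Mutual best responses: (Bluff, Hold, Hold).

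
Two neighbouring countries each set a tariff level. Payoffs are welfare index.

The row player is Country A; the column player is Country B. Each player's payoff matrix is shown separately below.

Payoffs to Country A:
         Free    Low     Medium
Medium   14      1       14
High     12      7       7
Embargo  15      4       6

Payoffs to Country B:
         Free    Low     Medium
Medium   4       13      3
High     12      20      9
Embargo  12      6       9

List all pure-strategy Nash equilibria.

Pure-strategy Nash equilibria: (High, Low); (Embargo, Free)

(Medium, Free): Country A can switch to Embargo (14 → 15). Not NE.
(Medium, Low): Country A can switch to High (1 → 7). Not NE.
(Medium, Medium): Country B can switch to Free (3 → 4). Not NE.
(High, Free): Country A can switch to Medium (12 → 14). Not NE.
(High, Low): Country A gets 7, best alternative 4; Country B gets 20, best alternative 12. No profitable deviation — NE.
(High, Medium): Country A can switch to Medium (7 → 14). Not NE.
(Embargo, Free): Country A gets 15, best alternative 14; Country B gets 12, best alternative 9. No profitable deviation — NE.
(Embargo, Low): Country A can switch to High (4 → 7). Not NE.
(Embargo, Medium): Country A can switch to Medium (6 → 14). Not NE.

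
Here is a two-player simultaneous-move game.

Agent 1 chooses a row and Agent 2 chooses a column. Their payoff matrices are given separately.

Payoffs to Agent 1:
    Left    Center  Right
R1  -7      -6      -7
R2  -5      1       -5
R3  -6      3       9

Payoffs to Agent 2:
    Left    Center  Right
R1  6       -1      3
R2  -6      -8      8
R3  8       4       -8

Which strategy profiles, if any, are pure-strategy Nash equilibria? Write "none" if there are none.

There is no pure-strategy Nash equilibrium.

Mark each player's best response to every combination of opponents' strategies; a profile where every player is best-responding is a pure Nash equilibrium.
Agent 1 against Left: payoffs -7, -5, -6 → best response R2.
Agent 1 against Center: payoffs -6, 1, 3 → best response R3.
Agent 1 against Right: payoffs -7, -5, 9 → best response R3.
Agent 2 against R1: payoffs 6, -1, 3 → best response Left.
Agent 2 against R2: payoffs -6, -8, 8 → best response Right.
Agent 2 against R3: payoffs 8, 4, -8 → best response Left.
No profile is a mutual best response for all players.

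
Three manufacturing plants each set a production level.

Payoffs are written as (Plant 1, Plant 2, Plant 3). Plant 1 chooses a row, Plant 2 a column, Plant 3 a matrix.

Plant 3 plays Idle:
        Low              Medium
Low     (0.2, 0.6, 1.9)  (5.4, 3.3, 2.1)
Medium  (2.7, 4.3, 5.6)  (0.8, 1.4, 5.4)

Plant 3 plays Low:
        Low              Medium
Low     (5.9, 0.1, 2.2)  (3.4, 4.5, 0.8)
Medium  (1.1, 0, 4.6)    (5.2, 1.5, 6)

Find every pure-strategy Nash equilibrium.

(Low, Medium, Idle), (Medium, Low, Idle), (Medium, Medium, Low)

(Low, Low, Idle): Plant 1 can switch to Medium (0.2 → 2.7). Not NE.
(Low, Low, Low): Plant 2 can switch to Medium (0.1 → 4.5). Not NE.
(Low, Medium, Idle): Plant 1 gets 5.4, best alternative 0.8; Plant 2 gets 3.3, best alternative 0.6; Plant 3 gets 2.1, best alternative 0.8. No profitable deviation — NE.
(Low, Medium, Low): Plant 1 can switch to Medium (3.4 → 5.2). Not NE.
(Medium, Low, Idle): Plant 1 gets 2.7, best alternative 0.2; Plant 2 gets 4.3, best alternative 1.4; Plant 3 gets 5.6, best alternative 4.6. No profitable deviation — NE.
(Medium, Low, Low): Plant 1 can switch to Low (1.1 → 5.9). Not NE.
(Medium, Medium, Idle): Plant 1 can switch to Low (0.8 → 5.4). Not NE.
(Medium, Medium, Low): Plant 1 gets 5.2, best alternative 3.4; Plant 2 gets 1.5, best alternative 0; Plant 3 gets 6, best alternative 5.4. No profitable deviation — NE.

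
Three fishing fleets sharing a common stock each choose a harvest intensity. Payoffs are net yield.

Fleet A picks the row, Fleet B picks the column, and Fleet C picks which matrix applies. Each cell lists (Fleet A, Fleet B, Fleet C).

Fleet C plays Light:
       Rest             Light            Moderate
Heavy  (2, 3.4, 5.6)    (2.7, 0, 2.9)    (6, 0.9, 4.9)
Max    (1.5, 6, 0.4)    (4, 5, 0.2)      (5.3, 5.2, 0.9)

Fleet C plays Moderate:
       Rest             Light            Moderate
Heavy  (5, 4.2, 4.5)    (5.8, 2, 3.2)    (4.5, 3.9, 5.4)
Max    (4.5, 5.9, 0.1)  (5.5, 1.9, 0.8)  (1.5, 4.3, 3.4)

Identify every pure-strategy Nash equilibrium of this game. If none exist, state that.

The unique pure-strategy Nash equilibrium is (Heavy, Rest, Light).

Fleet A against (Rest, Light): payoffs 2, 1.5 → best response Heavy.
Fleet A against (Rest, Moderate): payoffs 5, 4.5 → best response Heavy.
Fleet A against (Light, Light): payoffs 2.7, 4 → best response Max.
Fleet A against (Light, Moderate): payoffs 5.8, 5.5 → best response Heavy.
Fleet A against (Moderate, Light): payoffs 6, 5.3 → best response Heavy.
Fleet A against (Moderate, Moderate): payoffs 4.5, 1.5 → best response Heavy.
Fleet B against (Heavy, Light): payoffs 3.4, 0, 0.9 → best response Rest.
Fleet B against (Heavy, Moderate): payoffs 4.2, 2, 3.9 → best response Rest.
Fleet B against (Max, Light): payoffs 6, 5, 5.2 → best response Rest.
Fleet B against (Max, Moderate): payoffs 5.9, 1.9, 4.3 → best response Rest.
Fleet C against (Heavy, Rest): payoffs 5.6, 4.5 → best response Light.
Fleet C against (Heavy, Light): payoffs 2.9, 3.2 → best response Moderate.
Fleet C against (Heavy, Moderate): payoffs 4.9, 5.4 → best response Moderate.
Fleet C against (Max, Rest): payoffs 0.4, 0.1 → best response Light.
Fleet C against (Max, Light): payoffs 0.2, 0.8 → best response Moderate.
Fleet C against (Max, Moderate): payoffs 0.9, 3.4 → best response Moderate.
Mutual best responses: (Heavy, Rest, Light).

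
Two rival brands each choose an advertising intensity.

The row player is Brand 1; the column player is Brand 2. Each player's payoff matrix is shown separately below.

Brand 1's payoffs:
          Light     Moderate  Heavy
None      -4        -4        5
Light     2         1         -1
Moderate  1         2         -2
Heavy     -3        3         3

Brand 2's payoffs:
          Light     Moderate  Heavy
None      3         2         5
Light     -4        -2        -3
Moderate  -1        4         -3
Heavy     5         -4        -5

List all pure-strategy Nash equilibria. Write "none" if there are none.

Pure NE: (None, Heavy)

Mark each player's best response to every combination of opponents' strategies; a profile where every player is best-responding is a pure Nash equilibrium.
Brand 1 against Light: payoffs -4, 2, 1, -3 → best response Light.
Brand 1 against Moderate: payoffs -4, 1, 2, 3 → best response Heavy.
Brand 1 against Heavy: payoffs 5, -1, -2, 3 → best response None.
Brand 2 against None: payoffs 3, 2, 5 → best response Heavy.
Brand 2 against Light: payoffs -4, -2, -3 → best response Moderate.
Brand 2 against Moderate: payoffs -1, 4, -3 → best response Moderate.
Brand 2 against Heavy: payoffs 5, -4, -5 → best response Light.
Mutual best responses: (None, Heavy).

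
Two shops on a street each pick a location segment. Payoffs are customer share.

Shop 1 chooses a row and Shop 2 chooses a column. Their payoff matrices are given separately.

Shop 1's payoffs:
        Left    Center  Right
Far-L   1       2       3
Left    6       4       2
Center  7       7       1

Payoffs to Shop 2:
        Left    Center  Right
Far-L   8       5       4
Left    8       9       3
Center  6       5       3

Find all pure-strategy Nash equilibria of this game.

(Far-L, Left): Shop 1 can switch to Left (1 → 6). Not NE.
(Far-L, Center): Shop 1 can switch to Left (2 → 4). Not NE.
(Far-L, Right): Shop 2 can switch to Left (4 → 8). Not NE.
(Left, Left): Shop 1 can switch to Center (6 → 7). Not NE.
(Left, Center): Shop 1 can switch to Center (4 → 7). Not NE.
(Left, Right): Shop 1 can switch to Far-L (2 → 3). Not NE.
(Center, Left): Shop 1 gets 7, best alternative 6; Shop 2 gets 6, best alternative 5. No profitable deviation — NE.
(Center, Center): Shop 2 can switch to Left (5 → 6). Not NE.
(Center, Right): Shop 1 can switch to Far-L (1 → 3). Not NE.

Pure NE: (Center, Left)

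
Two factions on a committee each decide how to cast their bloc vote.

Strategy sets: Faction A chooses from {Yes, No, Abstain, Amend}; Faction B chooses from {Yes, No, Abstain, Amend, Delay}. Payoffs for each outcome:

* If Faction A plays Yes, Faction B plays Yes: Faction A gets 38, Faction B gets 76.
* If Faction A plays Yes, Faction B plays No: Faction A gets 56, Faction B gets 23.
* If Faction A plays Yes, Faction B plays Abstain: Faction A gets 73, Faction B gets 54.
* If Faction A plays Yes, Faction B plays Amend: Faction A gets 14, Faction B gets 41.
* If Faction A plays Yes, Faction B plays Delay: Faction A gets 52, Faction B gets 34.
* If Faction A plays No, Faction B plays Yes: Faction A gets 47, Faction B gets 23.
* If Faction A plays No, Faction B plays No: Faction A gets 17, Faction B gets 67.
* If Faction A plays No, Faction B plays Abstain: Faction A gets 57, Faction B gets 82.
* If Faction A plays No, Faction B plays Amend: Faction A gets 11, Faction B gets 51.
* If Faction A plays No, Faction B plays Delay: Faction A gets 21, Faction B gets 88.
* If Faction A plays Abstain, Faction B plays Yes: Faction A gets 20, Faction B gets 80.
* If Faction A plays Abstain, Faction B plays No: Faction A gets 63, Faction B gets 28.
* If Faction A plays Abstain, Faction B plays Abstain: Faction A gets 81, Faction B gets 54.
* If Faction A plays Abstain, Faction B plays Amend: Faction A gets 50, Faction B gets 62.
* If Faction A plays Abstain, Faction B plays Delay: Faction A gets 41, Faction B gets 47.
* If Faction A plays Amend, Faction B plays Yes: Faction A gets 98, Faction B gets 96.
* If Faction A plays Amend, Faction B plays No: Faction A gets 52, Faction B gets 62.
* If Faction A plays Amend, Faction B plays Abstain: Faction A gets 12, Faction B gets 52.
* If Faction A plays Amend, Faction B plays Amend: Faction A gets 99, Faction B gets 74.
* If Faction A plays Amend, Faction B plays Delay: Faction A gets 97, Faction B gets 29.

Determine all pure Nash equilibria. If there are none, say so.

Pure NE: (Amend, Yes)

Check each profile: it is a Nash equilibrium iff no player can strictly gain by switching unilaterally.
(Yes, Yes): Faction A can switch to No (38 → 47). Not NE.
(Yes, No): Faction A can switch to Abstain (56 → 63). Not NE.
(Yes, Abstain): Faction A can switch to Abstain (73 → 81). Not NE.
(Yes, Amend): Faction A can switch to Abstain (14 → 50). Not NE.
(Yes, Delay): Faction A can switch to Amend (52 → 97). Not NE.
(No, Yes): Faction A can switch to Amend (47 → 98). Not NE.
(Amend, Yes): Faction A gets 98, best alternative 47; Faction B gets 96, best alternative 74. No profitable deviation — NE.
(The remaining 13 profiles each have a profitable deviation by the same check.)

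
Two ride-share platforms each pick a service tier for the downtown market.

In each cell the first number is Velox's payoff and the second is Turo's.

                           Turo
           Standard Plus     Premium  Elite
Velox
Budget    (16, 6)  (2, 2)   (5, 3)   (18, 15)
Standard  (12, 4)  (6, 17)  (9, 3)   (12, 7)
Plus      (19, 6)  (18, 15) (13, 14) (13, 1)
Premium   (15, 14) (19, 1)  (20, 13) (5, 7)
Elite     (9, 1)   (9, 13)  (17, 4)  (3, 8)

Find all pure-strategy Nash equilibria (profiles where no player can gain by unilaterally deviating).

For each strategy profile, look for a profitable unilateral deviation.
(Budget, Standard): Velox can switch to Plus (16 → 19). Not NE.
(Budget, Plus): Velox can switch to Standard (2 → 6). Not NE.
(Budget, Premium): Velox can switch to Standard (5 → 9). Not NE.
(Budget, Elite): Velox gets 18, best alternative 13; Turo gets 15, best alternative 6. No profitable deviation — NE.
(Standard, Standard): Velox can switch to Budget (12 → 16). Not NE.
(Standard, Plus): Velox can switch to Plus (6 → 18). Not NE.
(Standard, Premium): Velox can switch to Plus (9 → 13). Not NE.
(Standard, Elite): Velox can switch to Budget (12 → 18). Not NE.
(Plus, Standard): Turo can switch to Plus (6 → 15). Not NE.
(Plus, Plus): Velox can switch to Premium (18 → 19). Not NE.
(Plus, Premium): Velox can switch to Premium (13 → 20). Not NE.
(Plus, Elite): Velox can switch to Budget (13 → 18). Not NE.
(Premium, Standard): Velox can switch to Budget (15 → 16). Not NE.
(The remaining 7 profiles each have a profitable deviation by the same check.)

The unique pure-strategy Nash equilibrium is (Budget, Elite).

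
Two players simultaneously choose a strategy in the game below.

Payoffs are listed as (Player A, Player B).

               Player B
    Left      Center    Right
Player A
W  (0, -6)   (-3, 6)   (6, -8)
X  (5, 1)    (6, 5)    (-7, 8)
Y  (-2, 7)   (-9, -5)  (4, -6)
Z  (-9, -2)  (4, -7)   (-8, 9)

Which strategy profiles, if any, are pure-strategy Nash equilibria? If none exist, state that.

Player A against Left: payoffs 0, 5, -2, -9 → best response X.
Player A against Center: payoffs -3, 6, -9, 4 → best response X.
Player A against Right: payoffs 6, -7, 4, -8 → best response W.
Player B against W: payoffs -6, 6, -8 → best response Center.
Player B against X: payoffs 1, 5, 8 → best response Right.
Player B against Y: payoffs 7, -5, -6 → best response Left.
Player B against Z: payoffs -2, -7, 9 → best response Right.
No profile is a mutual best response for all players.

This game has no pure Nash equilibrium.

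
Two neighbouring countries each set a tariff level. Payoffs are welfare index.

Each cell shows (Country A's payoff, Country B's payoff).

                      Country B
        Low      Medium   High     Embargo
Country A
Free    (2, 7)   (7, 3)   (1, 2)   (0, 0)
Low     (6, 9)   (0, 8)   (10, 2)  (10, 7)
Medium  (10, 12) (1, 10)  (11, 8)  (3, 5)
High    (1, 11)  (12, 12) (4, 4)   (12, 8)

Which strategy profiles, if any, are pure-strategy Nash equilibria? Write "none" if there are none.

(Medium, Low) and (High, Medium)

(Free, Low): Country A can switch to Low (2 → 6). Not NE.
(Free, Medium): Country A can switch to High (7 → 12). Not NE.
(Free, High): Country A can switch to Low (1 → 10). Not NE.
(Free, Embargo): Country A can switch to Low (0 → 10). Not NE.
(Low, Low): Country A can switch to Medium (6 → 10). Not NE.
(Low, Medium): Country A can switch to Free (0 → 7). Not NE.
(Low, High): Country A can switch to Medium (10 → 11). Not NE.
(Low, Embargo): Country A can switch to High (10 → 12). Not NE.
(Medium, Low): Country A gets 10, best alternative 6; Country B gets 12, best alternative 10. No profitable deviation — NE.
(High, Medium): Country A gets 12, best alternative 7; Country B gets 12, best alternative 11. No profitable deviation — NE.
(The remaining 6 profiles each have a profitable deviation by the same check.)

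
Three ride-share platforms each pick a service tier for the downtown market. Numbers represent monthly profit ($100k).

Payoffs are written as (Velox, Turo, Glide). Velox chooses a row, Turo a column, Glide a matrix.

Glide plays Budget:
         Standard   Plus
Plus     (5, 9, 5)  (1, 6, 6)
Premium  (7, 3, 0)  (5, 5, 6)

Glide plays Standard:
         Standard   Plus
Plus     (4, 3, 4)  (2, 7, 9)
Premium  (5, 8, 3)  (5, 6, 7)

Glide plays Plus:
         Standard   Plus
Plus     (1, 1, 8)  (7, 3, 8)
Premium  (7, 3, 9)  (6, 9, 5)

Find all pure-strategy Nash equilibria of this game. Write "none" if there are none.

For each strategy profile, look for a profitable unilateral deviation.
(Plus, Standard, Budget): Velox can switch to Premium (5 → 7). Not NE.
(Plus, Standard, Standard): Velox can switch to Premium (4 → 5). Not NE.
(Plus, Standard, Plus): Velox can switch to Premium (1 → 7). Not NE.
(Plus, Plus, Budget): Velox can switch to Premium (1 → 5). Not NE.
(Plus, Plus, Standard): Velox can switch to Premium (2 → 5). Not NE.
(Plus, Plus, Plus): Glide can switch to Standard (8 → 9). Not NE.
(The remaining 6 profiles each have a profitable deviation by the same check.)

No pure-strategy Nash equilibrium.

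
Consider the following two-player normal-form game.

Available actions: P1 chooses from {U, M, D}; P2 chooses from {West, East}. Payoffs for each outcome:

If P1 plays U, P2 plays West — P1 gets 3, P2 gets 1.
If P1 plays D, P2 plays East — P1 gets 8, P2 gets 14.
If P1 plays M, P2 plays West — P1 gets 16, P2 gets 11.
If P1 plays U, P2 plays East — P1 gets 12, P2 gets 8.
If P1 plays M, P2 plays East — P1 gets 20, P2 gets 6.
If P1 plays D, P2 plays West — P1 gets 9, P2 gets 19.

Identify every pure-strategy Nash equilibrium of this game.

For each player, find the best response to each opponent profile; mutual best responses are the pure NE.
P1 against West: payoffs 3, 16, 9 → best response M.
P1 against East: payoffs 12, 20, 8 → best response M.
P2 against U: payoffs 1, 8 → best response East.
P2 against M: payoffs 11, 6 → best response West.
P2 against D: payoffs 19, 14 → best response West.
Mutual best responses: (M, West).

(M, West)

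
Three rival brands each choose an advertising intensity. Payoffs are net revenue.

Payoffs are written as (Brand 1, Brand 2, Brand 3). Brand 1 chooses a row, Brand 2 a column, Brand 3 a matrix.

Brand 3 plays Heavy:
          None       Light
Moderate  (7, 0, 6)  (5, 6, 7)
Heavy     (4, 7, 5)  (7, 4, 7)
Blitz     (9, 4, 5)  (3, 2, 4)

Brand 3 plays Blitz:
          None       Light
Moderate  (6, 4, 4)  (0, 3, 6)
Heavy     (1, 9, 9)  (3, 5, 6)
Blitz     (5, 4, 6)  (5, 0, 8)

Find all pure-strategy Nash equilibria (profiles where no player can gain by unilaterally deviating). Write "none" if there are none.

none

Brand 1 against (None, Heavy): payoffs 7, 4, 9 → best response Blitz.
Brand 1 against (None, Blitz): payoffs 6, 1, 5 → best response Moderate.
Brand 1 against (Light, Heavy): payoffs 5, 7, 3 → best response Heavy.
Brand 1 against (Light, Blitz): payoffs 0, 3, 5 → best response Blitz.
Brand 2 against (Moderate, Heavy): payoffs 0, 6 → best response Light.
Brand 2 against (Moderate, Blitz): payoffs 4, 3 → best response None.
Brand 2 against (Heavy, Heavy): payoffs 7, 4 → best response None.
Brand 2 against (Heavy, Blitz): payoffs 9, 5 → best response None.
Brand 2 against (Blitz, Heavy): payoffs 4, 2 → best response None.
Brand 2 against (Blitz, Blitz): payoffs 4, 0 → best response None.
Brand 3 against (Moderate, None): payoffs 6, 4 → best response Heavy.
Brand 3 against (Moderate, Light): payoffs 7, 6 → best response Heavy.
Brand 3 against (Heavy, None): payoffs 5, 9 → best response Blitz.
Brand 3 against (Heavy, Light): payoffs 7, 6 → best response Heavy.
Brand 3 against (Blitz, None): payoffs 5, 6 → best response Blitz.
Brand 3 against (Blitz, Light): payoffs 4, 8 → best response Blitz.
No profile is a mutual best response for all players.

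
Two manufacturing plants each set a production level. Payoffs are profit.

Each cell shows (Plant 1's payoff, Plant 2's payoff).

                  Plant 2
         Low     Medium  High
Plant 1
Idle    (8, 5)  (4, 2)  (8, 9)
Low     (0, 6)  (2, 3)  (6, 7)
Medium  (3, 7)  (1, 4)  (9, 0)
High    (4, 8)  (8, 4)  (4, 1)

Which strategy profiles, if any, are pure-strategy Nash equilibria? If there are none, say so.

There is no pure-strategy Nash equilibrium.

Mark each player's best response to every combination of opponents' strategies; a profile where every player is best-responding is a pure Nash equilibrium.
Plant 1 against Low: payoffs 8, 0, 3, 4 → best response Idle.
Plant 1 against Medium: payoffs 4, 2, 1, 8 → best response High.
Plant 1 against High: payoffs 8, 6, 9, 4 → best response Medium.
Plant 2 against Idle: payoffs 5, 2, 9 → best response High.
Plant 2 against Low: payoffs 6, 3, 7 → best response High.
Plant 2 against Medium: payoffs 7, 4, 0 → best response Low.
Plant 2 against High: payoffs 8, 4, 1 → best response Low.
No profile is a mutual best response for all players.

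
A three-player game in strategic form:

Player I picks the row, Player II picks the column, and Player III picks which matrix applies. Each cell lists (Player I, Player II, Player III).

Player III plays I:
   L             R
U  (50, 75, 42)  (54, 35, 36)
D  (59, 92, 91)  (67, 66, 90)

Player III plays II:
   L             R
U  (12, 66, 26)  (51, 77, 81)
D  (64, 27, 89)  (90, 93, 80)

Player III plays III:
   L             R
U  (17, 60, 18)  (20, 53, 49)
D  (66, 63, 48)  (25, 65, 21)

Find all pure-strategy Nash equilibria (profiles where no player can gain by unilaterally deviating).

(U, L, I): Player I can switch to D (50 → 59). Not NE.
(U, L, II): Player I can switch to D (12 → 64). Not NE.
(U, L, III): Player I can switch to D (17 → 66). Not NE.
(U, R, I): Player I can switch to D (54 → 67). Not NE.
(U, R, II): Player I can switch to D (51 → 90). Not NE.
(U, R, III): Player I can switch to D (20 → 25). Not NE.
(D, L, I): Player I gets 59, best alternative 50; Player II gets 92, best alternative 66; Player III gets 91, best alternative 89. No profitable deviation — NE.
(D, L, II): Player II can switch to R (27 → 93). Not NE.
(D, L, III): Player II can switch to R (63 → 65). Not NE.
(D, R, I): Player II can switch to L (66 → 92). Not NE.
(D, R, II): Player III can switch to I (80 → 90). Not NE.
(D, R, III): Player III can switch to I (21 → 90). Not NE.

The unique pure-strategy Nash equilibrium is (D, L, I).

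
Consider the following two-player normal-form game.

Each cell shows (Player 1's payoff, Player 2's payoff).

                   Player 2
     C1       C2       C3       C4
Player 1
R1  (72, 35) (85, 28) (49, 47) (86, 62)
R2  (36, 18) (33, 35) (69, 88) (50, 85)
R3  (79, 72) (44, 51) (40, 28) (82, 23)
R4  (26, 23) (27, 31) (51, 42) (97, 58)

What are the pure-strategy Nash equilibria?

The pure Nash equilibria are (R2, C3); (R3, C1); (R4, C4).

Player 1 against C1: payoffs 72, 36, 79, 26 → best response R3.
Player 1 against C2: payoffs 85, 33, 44, 27 → best response R1.
Player 1 against C3: payoffs 49, 69, 40, 51 → best response R2.
Player 1 against C4: payoffs 86, 50, 82, 97 → best response R4.
Player 2 against R1: payoffs 35, 28, 47, 62 → best response C4.
Player 2 against R2: payoffs 18, 35, 88, 85 → best response C3.
Player 2 against R3: payoffs 72, 51, 28, 23 → best response C1.
Player 2 against R4: payoffs 23, 31, 42, 58 → best response C4.
Mutual best responses: (R2, C3); (R3, C1); (R4, C4).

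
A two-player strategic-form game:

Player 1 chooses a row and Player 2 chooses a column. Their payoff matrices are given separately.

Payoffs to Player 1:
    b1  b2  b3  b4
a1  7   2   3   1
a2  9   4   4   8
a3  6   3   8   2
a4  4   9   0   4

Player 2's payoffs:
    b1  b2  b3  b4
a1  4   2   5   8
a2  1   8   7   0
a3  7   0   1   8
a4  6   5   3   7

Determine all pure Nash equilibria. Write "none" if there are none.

none

(a1, b1): Player 1 can switch to a2 (7 → 9). Not NE.
(a1, b2): Player 1 can switch to a2 (2 → 4). Not NE.
(a1, b3): Player 1 can switch to a2 (3 → 4). Not NE.
(a1, b4): Player 1 can switch to a2 (1 → 8). Not NE.
(a2, b1): Player 2 can switch to b2 (1 → 8). Not NE.
(a2, b2): Player 1 can switch to a4 (4 → 9). Not NE.
(a2, b3): Player 1 can switch to a3 (4 → 8). Not NE.
(a2, b4): Player 2 can switch to b1 (0 → 1). Not NE.
(a3, b1): Player 1 can switch to a1 (6 → 7). Not NE.
(a3, b2): Player 1 can switch to a2 (3 → 4). Not NE.
(a3, b3): Player 2 can switch to b1 (1 → 7). Not NE.
(a3, b4): Player 1 can switch to a2 (2 → 8). Not NE.
(The remaining 4 profiles each have a profitable deviation by the same check.)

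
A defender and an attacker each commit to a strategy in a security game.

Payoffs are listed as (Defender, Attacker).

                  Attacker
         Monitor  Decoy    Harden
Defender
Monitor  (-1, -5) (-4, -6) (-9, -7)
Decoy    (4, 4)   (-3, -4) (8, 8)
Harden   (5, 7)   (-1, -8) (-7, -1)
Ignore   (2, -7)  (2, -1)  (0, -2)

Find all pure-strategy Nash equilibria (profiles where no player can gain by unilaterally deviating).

Mark each player's best response to every combination of opponents' strategies; a profile where every player is best-responding is a pure Nash equilibrium.
Defender against Monitor: payoffs -1, 4, 5, 2 → best response Harden.
Defender against Decoy: payoffs -4, -3, -1, 2 → best response Ignore.
Defender against Harden: payoffs -9, 8, -7, 0 → best response Decoy.
Attacker against Monitor: payoffs -5, -6, -7 → best response Monitor.
Attacker against Decoy: payoffs 4, -4, 8 → best response Harden.
Attacker against Harden: payoffs 7, -8, -1 → best response Monitor.
Attacker against Ignore: payoffs -7, -1, -2 → best response Decoy.
Mutual best responses: (Decoy, Harden); (Harden, Monitor); (Ignore, Decoy).

Pure-strategy Nash equilibria: (Decoy, Harden), (Harden, Monitor), (Ignore, Decoy)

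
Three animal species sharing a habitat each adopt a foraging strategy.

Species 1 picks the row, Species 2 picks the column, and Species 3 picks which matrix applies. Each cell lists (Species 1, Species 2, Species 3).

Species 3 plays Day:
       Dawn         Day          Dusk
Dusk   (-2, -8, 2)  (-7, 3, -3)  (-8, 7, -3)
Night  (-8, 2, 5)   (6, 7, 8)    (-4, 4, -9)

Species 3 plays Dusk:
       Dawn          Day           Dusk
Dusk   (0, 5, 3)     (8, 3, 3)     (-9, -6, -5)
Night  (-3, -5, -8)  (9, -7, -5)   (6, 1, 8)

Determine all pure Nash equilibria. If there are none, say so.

Mark each player's best response to every combination of opponents' strategies; a profile where every player is best-responding is a pure Nash equilibrium.
Species 1 against (Dawn, Day): payoffs -2, -8 → best response Dusk.
Species 1 against (Dawn, Dusk): payoffs 0, -3 → best response Dusk.
Species 1 against (Day, Day): payoffs -7, 6 → best response Night.
Species 1 against (Day, Dusk): payoffs 8, 9 → best response Night.
Species 1 against (Dusk, Day): payoffs -8, -4 → best response Night.
Species 1 against (Dusk, Dusk): payoffs -9, 6 → best response Night.
Species 2 against (Dusk, Day): payoffs -8, 3, 7 → best response Dusk.
Species 2 against (Dusk, Dusk): payoffs 5, 3, -6 → best response Dawn.
Species 2 against (Night, Day): payoffs 2, 7, 4 → best response Day.
Species 2 against (Night, Dusk): payoffs -5, -7, 1 → best response Dusk.
Species 3 against (Dusk, Dawn): payoffs 2, 3 → best response Dusk.
Species 3 against (Dusk, Day): payoffs -3, 3 → best response Dusk.
Species 3 against (Dusk, Dusk): payoffs -3, -5 → best response Day.
Species 3 against (Night, Dawn): payoffs 5, -8 → best response Day.
Species 3 against (Night, Day): payoffs 8, -5 → best response Day.
Species 3 against (Night, Dusk): payoffs -9, 8 → best response Dusk.
Mutual best responses: (Dusk, Dawn, Dusk); (Night, Day, Day); (Night, Dusk, Dusk).

The pure Nash equilibria are (Dusk, Dawn, Dusk), (Night, Day, Day), (Night, Dusk, Dusk).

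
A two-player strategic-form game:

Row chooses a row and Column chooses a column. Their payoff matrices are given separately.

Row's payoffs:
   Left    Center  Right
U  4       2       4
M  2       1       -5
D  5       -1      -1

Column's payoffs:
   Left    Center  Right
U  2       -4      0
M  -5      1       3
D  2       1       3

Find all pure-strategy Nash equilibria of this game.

Row against Left: payoffs 4, 2, 5 → best response D.
Row against Center: payoffs 2, 1, -1 → best response U.
Row against Right: payoffs 4, -5, -1 → best response U.
Column against U: payoffs 2, -4, 0 → best response Left.
Column against M: payoffs -5, 1, 3 → best response Right.
Column against D: payoffs 2, 1, 3 → best response Right.
No profile is a mutual best response for all players.

There is no pure-strategy Nash equilibrium.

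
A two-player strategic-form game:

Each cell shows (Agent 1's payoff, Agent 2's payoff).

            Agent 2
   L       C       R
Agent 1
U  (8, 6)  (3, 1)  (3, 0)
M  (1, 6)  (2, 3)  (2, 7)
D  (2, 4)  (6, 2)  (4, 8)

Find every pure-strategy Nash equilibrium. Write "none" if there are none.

(U, L) and (D, R)

Mark each player's best response to every combination of opponents' strategies; a profile where every player is best-responding is a pure Nash equilibrium.
Agent 1 against L: payoffs 8, 1, 2 → best response U.
Agent 1 against C: payoffs 3, 2, 6 → best response D.
Agent 1 against R: payoffs 3, 2, 4 → best response D.
Agent 2 against U: payoffs 6, 1, 0 → best response L.
Agent 2 against M: payoffs 6, 3, 7 → best response R.
Agent 2 against D: payoffs 4, 2, 8 → best response R.
Mutual best responses: (U, L); (D, R).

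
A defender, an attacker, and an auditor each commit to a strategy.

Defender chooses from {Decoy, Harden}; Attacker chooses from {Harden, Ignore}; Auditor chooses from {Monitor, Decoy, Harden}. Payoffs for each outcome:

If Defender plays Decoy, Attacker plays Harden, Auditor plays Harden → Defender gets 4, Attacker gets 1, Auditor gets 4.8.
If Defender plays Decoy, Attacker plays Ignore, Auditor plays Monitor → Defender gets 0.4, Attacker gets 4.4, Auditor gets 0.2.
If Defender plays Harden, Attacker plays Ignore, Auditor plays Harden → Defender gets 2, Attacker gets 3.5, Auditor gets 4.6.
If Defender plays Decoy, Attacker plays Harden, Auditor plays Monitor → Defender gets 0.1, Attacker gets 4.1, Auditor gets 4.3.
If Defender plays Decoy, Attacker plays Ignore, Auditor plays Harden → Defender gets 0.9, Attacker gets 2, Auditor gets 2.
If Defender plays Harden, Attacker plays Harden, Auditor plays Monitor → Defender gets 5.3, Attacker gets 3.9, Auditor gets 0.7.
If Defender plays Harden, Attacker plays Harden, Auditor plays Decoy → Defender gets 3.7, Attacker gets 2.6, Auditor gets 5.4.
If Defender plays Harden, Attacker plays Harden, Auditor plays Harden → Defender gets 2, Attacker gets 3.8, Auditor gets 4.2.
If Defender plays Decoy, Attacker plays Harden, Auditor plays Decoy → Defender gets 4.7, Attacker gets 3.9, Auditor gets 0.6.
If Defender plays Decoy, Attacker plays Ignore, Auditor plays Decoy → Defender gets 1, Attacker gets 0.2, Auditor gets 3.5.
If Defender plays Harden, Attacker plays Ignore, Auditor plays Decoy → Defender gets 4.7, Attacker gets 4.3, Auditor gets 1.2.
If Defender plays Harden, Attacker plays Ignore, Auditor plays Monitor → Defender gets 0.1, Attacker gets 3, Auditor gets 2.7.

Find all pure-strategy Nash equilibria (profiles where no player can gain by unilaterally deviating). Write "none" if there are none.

Check each profile: it is a Nash equilibrium iff no player can strictly gain by switching unilaterally.
(Decoy, Harden, Monitor): Defender can switch to Harden (0.1 → 5.3). Not NE.
(Decoy, Harden, Decoy): Auditor can switch to Monitor (0.6 → 4.3). Not NE.
(Decoy, Harden, Harden): Attacker can switch to Ignore (1 → 2). Not NE.
(Decoy, Ignore, Monitor): Auditor can switch to Decoy (0.2 → 3.5). Not NE.
(Decoy, Ignore, Decoy): Defender can switch to Harden (1 → 4.7). Not NE.
(Decoy, Ignore, Harden): Defender can switch to Harden (0.9 → 2). Not NE.
(Harden, Harden, Monitor): Auditor can switch to Decoy (0.7 → 5.4). Not NE.
(Harden, Harden, Decoy): Defender can switch to Decoy (3.7 → 4.7). Not NE.
(The remaining 4 profiles each have a profitable deviation by the same check.)

There is no pure-strategy Nash equilibrium.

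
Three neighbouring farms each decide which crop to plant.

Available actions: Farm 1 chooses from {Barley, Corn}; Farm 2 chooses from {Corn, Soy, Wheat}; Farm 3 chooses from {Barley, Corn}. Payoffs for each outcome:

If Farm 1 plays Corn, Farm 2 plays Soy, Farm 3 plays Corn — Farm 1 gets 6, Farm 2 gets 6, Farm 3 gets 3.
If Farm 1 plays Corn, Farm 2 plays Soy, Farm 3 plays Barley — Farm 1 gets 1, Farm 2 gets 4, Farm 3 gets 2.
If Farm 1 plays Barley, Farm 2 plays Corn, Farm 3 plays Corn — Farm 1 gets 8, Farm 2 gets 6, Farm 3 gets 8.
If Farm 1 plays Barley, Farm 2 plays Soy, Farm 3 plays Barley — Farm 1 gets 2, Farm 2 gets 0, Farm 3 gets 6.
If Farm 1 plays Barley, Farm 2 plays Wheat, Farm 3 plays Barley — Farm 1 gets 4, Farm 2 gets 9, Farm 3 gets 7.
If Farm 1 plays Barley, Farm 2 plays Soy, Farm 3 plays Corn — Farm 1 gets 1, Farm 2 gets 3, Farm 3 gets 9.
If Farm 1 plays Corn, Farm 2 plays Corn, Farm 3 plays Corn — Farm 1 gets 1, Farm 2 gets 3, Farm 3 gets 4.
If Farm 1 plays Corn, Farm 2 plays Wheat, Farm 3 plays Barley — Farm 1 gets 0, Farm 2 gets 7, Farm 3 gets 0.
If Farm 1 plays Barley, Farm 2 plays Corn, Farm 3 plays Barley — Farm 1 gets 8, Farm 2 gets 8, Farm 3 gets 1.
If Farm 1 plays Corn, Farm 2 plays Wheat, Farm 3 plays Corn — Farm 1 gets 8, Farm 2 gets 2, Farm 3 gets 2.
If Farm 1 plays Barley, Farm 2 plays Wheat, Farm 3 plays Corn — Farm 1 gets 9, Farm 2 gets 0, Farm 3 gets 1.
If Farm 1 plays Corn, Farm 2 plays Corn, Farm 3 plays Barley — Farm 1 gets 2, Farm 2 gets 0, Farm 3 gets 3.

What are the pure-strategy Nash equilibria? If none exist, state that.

The pure Nash equilibria are (Barley, Corn, Corn) and (Barley, Wheat, Barley) and (Corn, Soy, Corn).

Farm 1 against (Corn, Barley): payoffs 8, 2 → best response Barley.
Farm 1 against (Corn, Corn): payoffs 8, 1 → best response Barley.
Farm 1 against (Soy, Barley): payoffs 2, 1 → best response Barley.
Farm 1 against (Soy, Corn): payoffs 1, 6 → best response Corn.
Farm 1 against (Wheat, Barley): payoffs 4, 0 → best response Barley.
Farm 1 against (Wheat, Corn): payoffs 9, 8 → best response Barley.
Farm 2 against (Barley, Barley): payoffs 8, 0, 9 → best response Wheat.
Farm 2 against (Barley, Corn): payoffs 6, 3, 0 → best response Corn.
Farm 2 against (Corn, Barley): payoffs 0, 4, 7 → best response Wheat.
Farm 2 against (Corn, Corn): payoffs 3, 6, 2 → best response Soy.
Farm 3 against (Barley, Corn): payoffs 1, 8 → best response Corn.
Farm 3 against (Barley, Soy): payoffs 6, 9 → best response Corn.
Farm 3 against (Barley, Wheat): payoffs 7, 1 → best response Barley.
Farm 3 against (Corn, Corn): payoffs 3, 4 → best response Corn.
Farm 3 against (Corn, Soy): payoffs 2, 3 → best response Corn.
Farm 3 against (Corn, Wheat): payoffs 0, 2 → best response Corn.
Mutual best responses: (Barley, Corn, Corn); (Barley, Wheat, Barley); (Corn, Soy, Corn).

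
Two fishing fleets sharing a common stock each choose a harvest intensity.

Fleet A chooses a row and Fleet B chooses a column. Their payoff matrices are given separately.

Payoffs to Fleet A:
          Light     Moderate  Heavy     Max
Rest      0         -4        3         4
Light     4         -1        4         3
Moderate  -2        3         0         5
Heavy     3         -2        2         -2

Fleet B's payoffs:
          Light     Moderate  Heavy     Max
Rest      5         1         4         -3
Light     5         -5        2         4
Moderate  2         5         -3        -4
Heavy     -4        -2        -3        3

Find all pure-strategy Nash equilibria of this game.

Pure-strategy Nash equilibria: (Light, Light), (Moderate, Moderate)

Fleet A against Light: payoffs 0, 4, -2, 3 → best response Light.
Fleet A against Moderate: payoffs -4, -1, 3, -2 → best response Moderate.
Fleet A against Heavy: payoffs 3, 4, 0, 2 → best response Light.
Fleet A against Max: payoffs 4, 3, 5, -2 → best response Moderate.
Fleet B against Rest: payoffs 5, 1, 4, -3 → best response Light.
Fleet B against Light: payoffs 5, -5, 2, 4 → best response Light.
Fleet B against Moderate: payoffs 2, 5, -3, -4 → best response Moderate.
Fleet B against Heavy: payoffs -4, -2, -3, 3 → best response Max.
Mutual best responses: (Light, Light); (Moderate, Moderate).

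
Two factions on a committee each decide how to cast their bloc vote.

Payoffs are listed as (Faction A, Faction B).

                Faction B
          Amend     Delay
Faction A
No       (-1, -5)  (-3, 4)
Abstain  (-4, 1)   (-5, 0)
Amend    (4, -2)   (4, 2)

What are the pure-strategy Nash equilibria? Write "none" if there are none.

Check each profile: it is a Nash equilibrium iff no player can strictly gain by switching unilaterally.
(No, Amend): Faction A can switch to Amend (-1 → 4). Not NE.
(No, Delay): Faction A can switch to Amend (-3 → 4). Not NE.
(Abstain, Amend): Faction A can switch to No (-4 → -1). Not NE.
(Abstain, Delay): Faction A can switch to No (-5 → -3). Not NE.
(Amend, Amend): Faction B can switch to Delay (-2 → 2). Not NE.
(Amend, Delay): Faction A gets 4, best alternative -3; Faction B gets 2, best alternative -2. No profitable deviation — NE.

Pure NE: (Amend, Delay)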